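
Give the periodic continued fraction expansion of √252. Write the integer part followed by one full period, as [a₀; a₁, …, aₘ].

[15; 1, 6, 1, 30]

a₀ = ⌊√252⌋ = 15.
With m₀=0, d₀=1 and mₖ₊₁ = dₖaₖ − mₖ, dₖ₊₁ = (n − mₖ₊₁²)/dₖ, aₖ₊₁ = ⌊(a₀+mₖ₊₁)/dₖ₊₁⌋:
  k=1: m=15, d=27, a=1
  k=2: m=12, d=4, a=6
  k=3: m=12, d=27, a=1
  k=4: m=15, d=1, a=30
d=1 and a=2a₀=30 at k=4, so the next step gives (m, d) = (15, 27) again — its k=1 value — and the period has length 4.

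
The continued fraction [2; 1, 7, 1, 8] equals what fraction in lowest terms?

231/80

Fold from the inside: start with 8/1.
  1 + 1/8 = 9/8
  7 + 8/9 = 71/9
  1 + 9/71 = 80/71
  2 + 71/80 = 231/80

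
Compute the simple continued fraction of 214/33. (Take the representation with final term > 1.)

214 = 6×33 + 16
33 = 2×16 + 1
16 = 16×1 + 0  (stop)
So 214/33 = [6; 2, 16].

[6; 2, 16]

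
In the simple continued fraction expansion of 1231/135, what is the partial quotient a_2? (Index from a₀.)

2

1231 = 9·135 + 16   →  a_0 = 9
135 = 8·16 + 7   →  a_1 = 8
16 = 2·7 + 2   →  a_2 = 2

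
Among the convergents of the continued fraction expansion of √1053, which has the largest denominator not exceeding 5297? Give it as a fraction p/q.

√1053 = [32; 2, 4, 2, 64, …] (period length 4).
Convergents:
  p_0/q_0 = 32/1
  p_1/q_1 = 65/2
  p_2/q_2 = 292/9
  p_3/q_3 = 649/20
  p_4/q_4 = 41828/1289
  p_5/q_5 = 84305/2598
  p_6/q_6 = 379048/11681
q_5 = 2598 ≤ 5297 < 11681 = q_6, so the answer is 84305/2598.

84305/2598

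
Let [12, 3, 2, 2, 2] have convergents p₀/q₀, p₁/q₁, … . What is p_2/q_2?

86/7

Using pₖ = aₖpₖ₋₁ + pₖ₋₂, qₖ = aₖqₖ₋₁ + qₖ₋₂ (with p₋₁=1, p₋₂=0, q₋₁=0, q₋₂=1):
  k=0: a=12, p=12, q=1
  k=1: a=3, p=37, q=3
  k=2: a=2, p=86, q=7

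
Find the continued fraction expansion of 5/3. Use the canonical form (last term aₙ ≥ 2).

5 = 1×3 + 2
3 = 1×2 + 1
2 = 2×1 + 0  (stop)
So 5/3 = [1; 1, 2].

[1; 1, 2]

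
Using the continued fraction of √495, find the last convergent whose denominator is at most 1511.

15841/712

√495 = [22; 4, 44, …] (period length 2).
Convergents:
  p_0/q_0 = 22/1
  p_1/q_1 = 89/4
  p_2/q_2 = 3938/177
  p_3/q_3 = 15841/712
  p_4/q_4 = 700942/31505
q_3 = 712 ≤ 1511 < 31505 = q_4, so the answer is 15841/712.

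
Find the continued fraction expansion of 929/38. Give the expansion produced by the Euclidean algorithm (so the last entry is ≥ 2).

[24; 2, 4, 4]

929 = 24×38 + 17
38 = 2×17 + 4
17 = 4×4 + 1
4 = 4×1 + 0  (stop)
So 929/38 = [24; 2, 4, 4].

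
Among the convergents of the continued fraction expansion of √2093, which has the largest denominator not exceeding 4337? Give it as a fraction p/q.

√2093 = [45; 1, 2, 1, 90, …] (period length 4).
Convergents:
  p_0/q_0 = 45/1
  p_1/q_1 = 46/1
  p_2/q_2 = 137/3
  p_3/q_3 = 183/4
  p_4/q_4 = 16607/363
  p_5/q_5 = 16790/367
  p_6/q_6 = 50187/1097
  p_7/q_7 = 66977/1464
  p_8/q_8 = 6078117/132857
q_7 = 1464 ≤ 4337 < 132857 = q_8, so the answer is 66977/1464.

66977/1464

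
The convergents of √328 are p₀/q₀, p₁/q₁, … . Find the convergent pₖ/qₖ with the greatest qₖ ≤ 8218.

53137/2934

√328 = [18; 9, 36, …] (period length 2).
Convergents:
  p_0/q_0 = 18/1
  p_1/q_1 = 163/9
  p_2/q_2 = 5886/325
  p_3/q_3 = 53137/2934
  p_4/q_4 = 1918818/105949
q_3 = 2934 ≤ 8218 < 105949 = q_4, so the answer is 53137/2934.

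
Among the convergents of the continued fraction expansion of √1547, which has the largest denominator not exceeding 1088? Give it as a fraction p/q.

√1547 = [39; 3, 78, …] (period length 2).
Convergents:
  p_0/q_0 = 39/1
  p_1/q_1 = 118/3
  p_2/q_2 = 9243/235
  p_3/q_3 = 27847/708
  p_4/q_4 = 2181309/55459
q_3 = 708 ≤ 1088 < 55459 = q_4, so the answer is 27847/708.

27847/708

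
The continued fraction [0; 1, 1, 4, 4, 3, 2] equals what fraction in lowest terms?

Fold from the inside: start with 2/1.
  3 + 1/2 = 7/2
  4 + 2/7 = 30/7
  4 + 7/30 = 127/30
  1 + 30/127 = 157/127
  1 + 127/157 = 284/157
  0 + 157/284 = 157/284

157/284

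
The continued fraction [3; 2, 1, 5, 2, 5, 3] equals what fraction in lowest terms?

2155/643

Fold from the inside: start with 3/1.
  5 + 1/3 = 16/3
  2 + 3/16 = 35/16
  5 + 16/35 = 191/35
  1 + 35/191 = 226/191
  2 + 191/226 = 643/226
  3 + 226/643 = 2155/643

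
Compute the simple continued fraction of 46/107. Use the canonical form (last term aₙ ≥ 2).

46 = 0×107 + 46
107 = 2×46 + 15
46 = 3×15 + 1
15 = 15×1 + 0  (stop)
So 46/107 = [0; 2, 3, 15].

[0; 2, 3, 15]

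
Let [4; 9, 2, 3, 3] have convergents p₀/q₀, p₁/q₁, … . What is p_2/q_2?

78/19

Using pₖ = aₖpₖ₋₁ + pₖ₋₂, qₖ = aₖqₖ₋₁ + qₖ₋₂ (with p₋₁=1, p₋₂=0, q₋₁=0, q₋₂=1):
  k=0: a=4, p=4, q=1
  k=1: a=9, p=37, q=9
  k=2: a=2, p=78, q=19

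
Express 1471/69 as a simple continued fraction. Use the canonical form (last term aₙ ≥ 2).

1471 = 21×69 + 22
69 = 3×22 + 3
22 = 7×3 + 1
3 = 3×1 + 0  (stop)
So 1471/69 = [21; 3, 7, 3].

[21; 3, 7, 3]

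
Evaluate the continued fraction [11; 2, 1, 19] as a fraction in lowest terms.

Using pₖ = aₖpₖ₋₁ + pₖ₋₂ and qₖ = aₖqₖ₋₁ + qₖ₋₂:
  k=0: a=11, p=11, q=1
  k=1: a=2, p=23, q=2
  k=2: a=1, p=34, q=3
  k=3: a=19, p=669, q=59

669/59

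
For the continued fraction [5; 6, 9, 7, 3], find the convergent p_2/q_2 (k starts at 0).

284/55

Using pₖ = aₖpₖ₋₁ + pₖ₋₂, qₖ = aₖqₖ₋₁ + qₖ₋₂ (with p₋₁=1, p₋₂=0, q₋₁=0, q₋₂=1):
  k=0: a=5, p=5, q=1
  k=1: a=6, p=31, q=6
  k=2: a=9, p=284, q=55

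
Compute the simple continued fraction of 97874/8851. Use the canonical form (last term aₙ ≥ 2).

[11; 17, 3, 1, 17, 1, 1, 3]

97874 = 11×8851 + 513
8851 = 17×513 + 130
513 = 3×130 + 123
130 = 1×123 + 7
123 = 17×7 + 4
7 = 1×4 + 3
4 = 1×3 + 1
3 = 3×1 + 0  (stop)
So 97874/8851 = [11; 17, 3, 1, 17, 1, 1, 3].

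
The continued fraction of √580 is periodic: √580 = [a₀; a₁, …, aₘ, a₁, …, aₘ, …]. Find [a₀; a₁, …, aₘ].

a₀ = ⌊√580⌋ = 24.
With m₀=0, d₀=1 and mₖ₊₁ = dₖaₖ − mₖ, dₖ₊₁ = (n − mₖ₊₁²)/dₖ, aₖ₊₁ = ⌊(a₀+mₖ₊₁)/dₖ₊₁⌋:
  k=1: m=24, d=4, a=12
  k=2: m=24, d=1, a=48
d=1 and a=2a₀=48 at k=2, so the next step gives (m, d) = (24, 4) again — its k=1 value — and the period has length 2.

[24; 12, 48]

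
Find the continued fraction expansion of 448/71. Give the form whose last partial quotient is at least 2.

448 = 6×71 + 22
71 = 3×22 + 5
22 = 4×5 + 2
5 = 2×2 + 1
2 = 2×1 + 0  (stop)
So 448/71 = [6; 3, 4, 2, 2].

[6; 3, 4, 2, 2]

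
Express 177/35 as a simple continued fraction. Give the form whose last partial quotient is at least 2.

177 = 5*35 + 2
35 = 17*2 + 1
2 = 2*1 + 0  (stop)
So 177/35 = [5; 17, 2].

[5; 17, 2]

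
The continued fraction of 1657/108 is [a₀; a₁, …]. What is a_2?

1

1657 = 15·108 + 37   →  a_0 = 15
108 = 2·37 + 34   →  a_1 = 2
37 = 1·34 + 3   →  a_2 = 1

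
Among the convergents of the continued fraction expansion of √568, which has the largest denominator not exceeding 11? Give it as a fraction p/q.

143/6

√568 = [23; 1, 4, 1, 46, …] (period length 4).
Convergents:
  p_0/q_0 = 23/1
  p_1/q_1 = 24/1
  p_2/q_2 = 119/5
  p_3/q_3 = 143/6
  p_4/q_4 = 6697/281
q_3 = 6 ≤ 11 < 281 = q_4, so the answer is 143/6.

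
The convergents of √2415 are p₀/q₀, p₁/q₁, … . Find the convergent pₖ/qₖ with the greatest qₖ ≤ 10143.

236671/4816

√2415 = [49; 7, 98, …] (period length 2).
Convergents:
  p_0/q_0 = 49/1
  p_1/q_1 = 344/7
  p_2/q_2 = 33761/687
  p_3/q_3 = 236671/4816
  p_4/q_4 = 23227519/472655
q_3 = 4816 ≤ 10143 < 472655 = q_4, so the answer is 236671/4816.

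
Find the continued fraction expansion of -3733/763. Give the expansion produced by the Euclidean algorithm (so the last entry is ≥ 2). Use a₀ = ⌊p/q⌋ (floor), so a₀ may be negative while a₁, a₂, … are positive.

-3733 = -5×763 + 82
763 = 9×82 + 25
82 = 3×25 + 7
25 = 3×7 + 4
7 = 1×4 + 3
4 = 1×3 + 1
3 = 3×1 + 0  (stop)
So -3733/763 = [-5; 9, 3, 3, 1, 1, 3].

[-5; 9, 3, 3, 1, 1, 3]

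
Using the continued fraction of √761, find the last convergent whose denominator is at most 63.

√761 = [27; 1, 1, 2, 2, 1, 1, 54, …] (period length 7).
Convergents:
  p_0/q_0 = 27/1
  p_1/q_1 = 28/1
  p_2/q_2 = 55/2
  p_3/q_3 = 138/5
  p_4/q_4 = 331/12
  p_5/q_5 = 469/17
  p_6/q_6 = 800/29
  p_7/q_7 = 43669/1583
q_6 = 29 ≤ 63 < 1583 = q_7, so the answer is 800/29.

800/29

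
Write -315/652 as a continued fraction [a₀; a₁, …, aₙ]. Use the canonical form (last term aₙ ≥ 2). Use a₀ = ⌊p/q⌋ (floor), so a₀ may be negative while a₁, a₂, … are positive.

[-1; 1, 1, 14, 3, 7]

-315 = -1×652 + 337
652 = 1×337 + 315
337 = 1×315 + 22
315 = 14×22 + 7
22 = 3×7 + 1
7 = 7×1 + 0  (stop)
So -315/652 = [-1; 1, 1, 14, 3, 7].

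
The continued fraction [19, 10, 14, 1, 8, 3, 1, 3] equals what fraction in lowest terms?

398011/20839

Fold from the inside: start with 3/1.
  1 + 1/3 = 4/3
  3 + 3/4 = 15/4
  8 + 4/15 = 124/15
  1 + 15/124 = 139/124
  14 + 124/139 = 2070/139
  10 + 139/2070 = 20839/2070
  19 + 2070/20839 = 398011/20839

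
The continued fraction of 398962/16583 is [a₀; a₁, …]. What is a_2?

10

398962 = 24·16583 + 970   →  a_0 = 24
16583 = 17·970 + 93   →  a_1 = 17
970 = 10·93 + 40   →  a_2 = 10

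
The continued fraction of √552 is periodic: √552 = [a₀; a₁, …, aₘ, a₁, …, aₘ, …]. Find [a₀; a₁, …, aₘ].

[23; 2, 46]

a₀ = ⌊√552⌋ = 23.
With m₀=0, d₀=1 and mₖ₊₁ = dₖaₖ − mₖ, dₖ₊₁ = (n − mₖ₊₁²)/dₖ, aₖ₊₁ = ⌊(a₀+mₖ₊₁)/dₖ₊₁⌋:
  k=1: m=23, d=23, a=2
  k=2: m=23, d=1, a=46
d=1 and a=2a₀=46 at k=2, so the next step gives (m, d) = (23, 23) again — its k=1 value — and the period has length 2.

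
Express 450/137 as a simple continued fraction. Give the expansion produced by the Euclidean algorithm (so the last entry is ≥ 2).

[3; 3, 1, 1, 19]

450 = 3·137 + 39
137 = 3·39 + 20
39 = 1·20 + 19
20 = 1·19 + 1
19 = 19·1 + 0  (stop)
So 450/137 = [3; 3, 1, 1, 19].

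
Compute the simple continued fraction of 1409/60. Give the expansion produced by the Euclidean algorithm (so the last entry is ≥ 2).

[23; 2, 14, 2]

1409 = 23×60 + 29
60 = 2×29 + 2
29 = 14×2 + 1
2 = 2×1 + 0  (stop)
So 1409/60 = [23; 2, 14, 2].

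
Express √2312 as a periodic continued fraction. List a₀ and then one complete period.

[48; 12, 96]

a₀ = ⌊√2312⌋ = 48.
With m₀=0, d₀=1 and mₖ₊₁ = dₖaₖ − mₖ, dₖ₊₁ = (n − mₖ₊₁²)/dₖ, aₖ₊₁ = ⌊(a₀+mₖ₊₁)/dₖ₊₁⌋:
  k=1: m=48, d=8, a=12
  k=2: m=48, d=1, a=96
d=1 and a=2a₀=96 at k=2, so the next step gives (m, d) = (48, 8) again — its k=1 value — and the period has length 2.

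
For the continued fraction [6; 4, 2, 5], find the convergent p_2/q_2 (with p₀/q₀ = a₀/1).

56/9

Using pₖ = aₖpₖ₋₁ + pₖ₋₂, qₖ = aₖqₖ₋₁ + qₖ₋₂ (with p₋₁=1, p₋₂=0, q₋₁=0, q₋₂=1):
  k=0: a=6, p=6, q=1
  k=1: a=4, p=25, q=4
  k=2: a=2, p=56, q=9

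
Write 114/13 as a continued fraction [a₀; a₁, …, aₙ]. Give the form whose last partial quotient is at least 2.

114 = 8×13 + 10
13 = 1×10 + 3
10 = 3×3 + 1
3 = 3×1 + 0  (stop)
So 114/13 = [8; 1, 3, 3].

[8; 1, 3, 3]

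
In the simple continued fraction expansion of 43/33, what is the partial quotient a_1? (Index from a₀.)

3

43 = 1·33 + 10   →  a_0 = 1
33 = 3·10 + 3   →  a_1 = 3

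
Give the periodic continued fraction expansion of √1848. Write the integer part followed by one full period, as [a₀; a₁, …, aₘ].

[42; 1, 84]

a₀ = ⌊√1848⌋ = 42.
With m₀=0, d₀=1 and mₖ₊₁ = dₖaₖ − mₖ, dₖ₊₁ = (n − mₖ₊₁²)/dₖ, aₖ₊₁ = ⌊(a₀+mₖ₊₁)/dₖ₊₁⌋:
  k=1: m=42, d=84, a=1
  k=2: m=42, d=1, a=84
d=1 and a=2a₀=84 at k=2, so the next step gives (m, d) = (42, 84) again — its k=1 value — and the period has length 2.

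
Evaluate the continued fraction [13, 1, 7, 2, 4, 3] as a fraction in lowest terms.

3401/245

Using pₖ = aₖpₖ₋₁ + pₖ₋₂ and qₖ = aₖqₖ₋₁ + qₖ₋₂:
  k=0: a=13, p=13, q=1
  k=1: a=1, p=14, q=1
  k=2: a=7, p=111, q=8
  k=3: a=2, p=236, q=17
  k=4: a=4, p=1055, q=76
  k=5: a=3, p=3401, q=245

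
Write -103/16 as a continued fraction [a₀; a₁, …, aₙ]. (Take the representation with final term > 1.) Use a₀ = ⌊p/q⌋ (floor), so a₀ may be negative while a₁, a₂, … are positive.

[-7; 1, 1, 3, 2]

-103 = -7*16 + 9
16 = 1*9 + 7
9 = 1*7 + 2
7 = 3*2 + 1
2 = 2*1 + 0  (stop)
So -103/16 = [-7; 1, 1, 3, 2].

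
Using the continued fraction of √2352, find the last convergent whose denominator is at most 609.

√2352 = [48; 2, 96, …] (period length 2).
Convergents:
  p_0/q_0 = 48/1
  p_1/q_1 = 97/2
  p_2/q_2 = 9360/193
  p_3/q_3 = 18817/388
  p_4/q_4 = 1815792/37441
q_3 = 388 ≤ 609 < 37441 = q_4, so the answer is 18817/388.

18817/388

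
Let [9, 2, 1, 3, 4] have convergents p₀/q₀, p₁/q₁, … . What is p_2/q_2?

28/3

Using pₖ = aₖpₖ₋₁ + pₖ₋₂, qₖ = aₖqₖ₋₁ + qₖ₋₂ (with p₋₁=1, p₋₂=0, q₋₁=0, q₋₂=1):
  k=0: a=9, p=9, q=1
  k=1: a=2, p=19, q=2
  k=2: a=1, p=28, q=3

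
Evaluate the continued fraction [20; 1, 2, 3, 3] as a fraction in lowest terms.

Fold from the inside: start with 3/1.
  3 + 1/3 = 10/3
  2 + 3/10 = 23/10
  1 + 10/23 = 33/23
  20 + 23/33 = 683/33

683/33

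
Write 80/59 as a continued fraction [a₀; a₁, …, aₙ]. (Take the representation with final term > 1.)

80 = 1*59 + 21
59 = 2*21 + 17
21 = 1*17 + 4
17 = 4*4 + 1
4 = 4*1 + 0  (stop)
So 80/59 = [1; 2, 1, 4, 4].

[1; 2, 1, 4, 4]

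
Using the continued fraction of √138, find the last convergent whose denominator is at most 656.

√138 = [11; 1, 2, 1, 22, …] (period length 4).
Convergents:
  p_0/q_0 = 11/1
  p_1/q_1 = 12/1
  p_2/q_2 = 35/3
  p_3/q_3 = 47/4
  p_4/q_4 = 1069/91
  p_5/q_5 = 1116/95
  p_6/q_6 = 3301/281
  p_7/q_7 = 4417/376
  p_8/q_8 = 100475/8553
q_7 = 376 ≤ 656 < 8553 = q_8, so the answer is 4417/376.

4417/376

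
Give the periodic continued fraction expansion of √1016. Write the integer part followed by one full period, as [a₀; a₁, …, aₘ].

[31; 1, 6, 1, 62]

a₀ = ⌊√1016⌋ = 31.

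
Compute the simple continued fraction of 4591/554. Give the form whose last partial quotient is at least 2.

4591 = 8*554 + 159
554 = 3*159 + 77
159 = 2*77 + 5
77 = 15*5 + 2
5 = 2*2 + 1
2 = 2*1 + 0  (stop)
So 4591/554 = [8; 3, 2, 15, 2, 2].

[8; 3, 2, 15, 2, 2]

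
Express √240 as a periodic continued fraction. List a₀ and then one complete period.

[15; 2, 30]

a₀ = ⌊√240⌋ = 15.
With m₀=0, d₀=1 and mₖ₊₁ = dₖaₖ − mₖ, dₖ₊₁ = (n − mₖ₊₁²)/dₖ, aₖ₊₁ = ⌊(a₀+mₖ₊₁)/dₖ₊₁⌋:
  k=1: m=15, d=15, a=2
  k=2: m=15, d=1, a=30
d=1 and a=2a₀=30 at k=2, so the next step gives (m, d) = (15, 15) again — its k=1 value — and the period has length 2.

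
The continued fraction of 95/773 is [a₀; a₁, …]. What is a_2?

95 = 0·773 + 95   →  a_0 = 0
773 = 8·95 + 13   →  a_1 = 8
95 = 7·13 + 4   →  a_2 = 7

7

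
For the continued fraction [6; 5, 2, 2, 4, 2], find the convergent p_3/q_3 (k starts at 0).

Using pₖ = aₖpₖ₋₁ + pₖ₋₂, qₖ = aₖqₖ₋₁ + qₖ₋₂ (with p₋₁=1, p₋₂=0, q₋₁=0, q₋₂=1):
  k=0: a=6, p=6, q=1
  k=1: a=5, p=31, q=5
  k=2: a=2, p=68, q=11
  k=3: a=2, p=167, q=27

167/27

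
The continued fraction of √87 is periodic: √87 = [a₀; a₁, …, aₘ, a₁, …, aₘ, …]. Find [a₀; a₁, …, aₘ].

[9; 3, 18]

a₀ = ⌊√87⌋ = 9.
With m₀=0, d₀=1 and mₖ₊₁ = dₖaₖ − mₖ, dₖ₊₁ = (n − mₖ₊₁²)/dₖ, aₖ₊₁ = ⌊(a₀+mₖ₊₁)/dₖ₊₁⌋:
  k=1: m=9, d=6, a=3
  k=2: m=9, d=1, a=18
d=1 and a=2a₀=18 at k=2, so the next step gives (m, d) = (9, 6) again — its k=1 value — and the period has length 2.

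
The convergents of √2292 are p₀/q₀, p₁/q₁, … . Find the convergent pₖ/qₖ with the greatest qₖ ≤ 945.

36720/767

√2292 = [47; 1, 6, 1, 94, …] (period length 4).
Convergents:
  p_0/q_0 = 47/1
  p_1/q_1 = 48/1
  p_2/q_2 = 335/7
  p_3/q_3 = 383/8
  p_4/q_4 = 36337/759
  p_5/q_5 = 36720/767
  p_6/q_6 = 256657/5361
q_5 = 767 ≤ 945 < 5361 = q_6, so the answer is 36720/767.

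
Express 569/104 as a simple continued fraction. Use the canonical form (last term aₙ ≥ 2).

569 = 5·104 + 49
104 = 2·49 + 6
49 = 8·6 + 1
6 = 6·1 + 0  (stop)
So 569/104 = [5; 2, 8, 6].

[5; 2, 8, 6]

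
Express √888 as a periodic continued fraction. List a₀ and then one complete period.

a₀ = ⌊√888⌋ = 29.

[29; 1, 3, 1, 58]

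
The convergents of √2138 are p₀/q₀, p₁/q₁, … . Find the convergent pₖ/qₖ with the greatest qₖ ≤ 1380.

21131/457

√2138 = [46; 4, 5, 5, 4, 92, …] (period length 5).
Convergents:
  p_0/q_0 = 46/1
  p_1/q_1 = 185/4
  p_2/q_2 = 971/21
  p_3/q_3 = 5040/109
  p_4/q_4 = 21131/457
  p_5/q_5 = 1949092/42153
q_4 = 457 ≤ 1380 < 42153 = q_5, so the answer is 21131/457.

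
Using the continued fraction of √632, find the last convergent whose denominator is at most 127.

√632 = [25; 7, 6, 7, 50, …] (period length 4).
Convergents:
  p_0/q_0 = 25/1
  p_1/q_1 = 176/7
  p_2/q_2 = 1081/43
  p_3/q_3 = 7743/308
q_2 = 43 ≤ 127 < 308 = q_3, so the answer is 1081/43.

1081/43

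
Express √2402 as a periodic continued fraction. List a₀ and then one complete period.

a₀ = ⌊√2402⌋ = 49.

[49; 98]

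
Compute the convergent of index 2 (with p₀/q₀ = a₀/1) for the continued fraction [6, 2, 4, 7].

Using pₖ = aₖpₖ₋₁ + pₖ₋₂, qₖ = aₖqₖ₋₁ + qₖ₋₂ (with p₋₁=1, p₋₂=0, q₋₁=0, q₋₂=1):
  k=0: a=6, p=6, q=1
  k=1: a=2, p=13, q=2
  k=2: a=4, p=58, q=9

58/9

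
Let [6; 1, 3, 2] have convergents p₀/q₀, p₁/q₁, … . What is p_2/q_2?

Using pₖ = aₖpₖ₋₁ + pₖ₋₂, qₖ = aₖqₖ₋₁ + qₖ₋₂ (with p₋₁=1, p₋₂=0, q₋₁=0, q₋₂=1):
  k=0: a=6, p=6, q=1
  k=1: a=1, p=7, q=1
  k=2: a=3, p=27, q=4

27/4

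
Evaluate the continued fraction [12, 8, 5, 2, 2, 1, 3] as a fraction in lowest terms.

Fold from the inside: start with 3/1.
  1 + 1/3 = 4/3
  2 + 3/4 = 11/4
  2 + 4/11 = 26/11
  5 + 11/26 = 141/26
  8 + 26/141 = 1154/141
  12 + 141/1154 = 13989/1154

13989/1154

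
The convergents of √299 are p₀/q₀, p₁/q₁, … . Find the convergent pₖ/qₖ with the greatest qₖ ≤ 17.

√299 = [17; 3, 2, 3, 34, …] (period length 4).
Convergents:
  p_0/q_0 = 17/1
  p_1/q_1 = 52/3
  p_2/q_2 = 121/7
  p_3/q_3 = 415/24
q_2 = 7 ≤ 17 < 24 = q_3, so the answer is 121/7.

121/7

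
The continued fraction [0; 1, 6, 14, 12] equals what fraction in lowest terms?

1026/1195

Using pₖ = aₖpₖ₋₁ + pₖ₋₂ and qₖ = aₖqₖ₋₁ + qₖ₋₂:
  k=0: a=0, p=0, q=1
  k=1: a=1, p=1, q=1
  k=2: a=6, p=6, q=7
  k=3: a=14, p=85, q=99
  k=4: a=12, p=1026, q=1195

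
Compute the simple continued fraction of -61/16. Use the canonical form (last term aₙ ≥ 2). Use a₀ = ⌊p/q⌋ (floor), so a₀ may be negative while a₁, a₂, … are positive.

-61 = -4·16 + 3
16 = 5·3 + 1
3 = 3·1 + 0  (stop)
So -61/16 = [-4; 5, 3].

[-4; 5, 3]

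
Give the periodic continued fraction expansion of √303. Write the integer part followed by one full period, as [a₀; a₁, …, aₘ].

a₀ = ⌊√303⌋ = 17.

[17; 2, 2, 5, 2, 2, 34]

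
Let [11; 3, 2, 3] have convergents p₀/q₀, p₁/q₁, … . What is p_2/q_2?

Using pₖ = aₖpₖ₋₁ + pₖ₋₂, qₖ = aₖqₖ₋₁ + qₖ₋₂ (with p₋₁=1, p₋₂=0, q₋₁=0, q₋₂=1):
  k=0: a=11, p=11, q=1
  k=1: a=3, p=34, q=3
  k=2: a=2, p=79, q=7

79/7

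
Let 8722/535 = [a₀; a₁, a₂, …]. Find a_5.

8722 = 16·535 + 162   →  a_0 = 16
535 = 3·162 + 49   →  a_1 = 3
162 = 3·49 + 15   →  a_2 = 3
49 = 3·15 + 4   →  a_3 = 3
15 = 3·4 + 3   →  a_4 = 3
4 = 1·3 + 1   →  a_5 = 1

1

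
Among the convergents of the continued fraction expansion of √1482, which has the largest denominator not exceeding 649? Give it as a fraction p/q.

√1482 = [38; 2, 76, …] (period length 2).
Convergents:
  p_0/q_0 = 38/1
  p_1/q_1 = 77/2
  p_2/q_2 = 5890/153
  p_3/q_3 = 11857/308
  p_4/q_4 = 907022/23561
q_3 = 308 ≤ 649 < 23561 = q_4, so the answer is 11857/308.

11857/308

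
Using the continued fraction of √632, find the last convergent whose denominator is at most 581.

√632 = [25; 7, 6, 7, 50, …] (period length 4).
Convergents:
  p_0/q_0 = 25/1
  p_1/q_1 = 176/7
  p_2/q_2 = 1081/43
  p_3/q_3 = 7743/308
  p_4/q_4 = 388231/15443
q_3 = 308 ≤ 581 < 15443 = q_4, so the answer is 7743/308.

7743/308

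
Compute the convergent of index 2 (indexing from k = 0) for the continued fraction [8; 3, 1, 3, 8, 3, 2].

Using pₖ = aₖpₖ₋₁ + pₖ₋₂, qₖ = aₖqₖ₋₁ + qₖ₋₂ (with p₋₁=1, p₋₂=0, q₋₁=0, q₋₂=1):
  k=0: a=8, p=8, q=1
  k=1: a=3, p=25, q=3
  k=2: a=1, p=33, q=4

33/4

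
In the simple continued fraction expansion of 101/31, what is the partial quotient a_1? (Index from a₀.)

3

101 = 3·31 + 8   →  a_0 = 3
31 = 3·8 + 7   →  a_1 = 3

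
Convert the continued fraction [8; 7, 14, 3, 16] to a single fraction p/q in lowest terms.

40406/4963

Using pₖ = aₖpₖ₋₁ + pₖ₋₂ and qₖ = aₖqₖ₋₁ + qₖ₋₂:
  k=0: a=8, p=8, q=1
  k=1: a=7, p=57, q=7
  k=2: a=14, p=806, q=99
  k=3: a=3, p=2475, q=304
  k=4: a=16, p=40406, q=4963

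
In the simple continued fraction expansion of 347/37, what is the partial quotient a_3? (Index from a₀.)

347 = 9·37 + 14   →  a_0 = 9
37 = 2·14 + 9   →  a_1 = 2
14 = 1·9 + 5   →  a_2 = 1
9 = 1·5 + 4   →  a_3 = 1

1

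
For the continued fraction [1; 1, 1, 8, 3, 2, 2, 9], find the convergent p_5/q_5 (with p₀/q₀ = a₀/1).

Using pₖ = aₖpₖ₋₁ + pₖ₋₂, qₖ = aₖqₖ₋₁ + qₖ₋₂ (with p₋₁=1, p₋₂=0, q₋₁=0, q₋₂=1):
  k=0: a=1, p=1, q=1
  k=1: a=1, p=2, q=1
  k=2: a=1, p=3, q=2
  k=3: a=8, p=26, q=17
  k=4: a=3, p=81, q=53
  k=5: a=2, p=188, q=123

188/123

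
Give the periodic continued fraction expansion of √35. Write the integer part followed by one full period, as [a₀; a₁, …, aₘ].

[5; 1, 10]

a₀ = ⌊√35⌋ = 5.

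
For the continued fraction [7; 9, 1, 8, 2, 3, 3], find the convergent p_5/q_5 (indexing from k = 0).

Using pₖ = aₖpₖ₋₁ + pₖ₋₂, qₖ = aₖqₖ₋₁ + qₖ₋₂ (with p₋₁=1, p₋₂=0, q₋₁=0, q₋₂=1):
  k=0: a=7, p=7, q=1
  k=1: a=9, p=64, q=9
  k=2: a=1, p=71, q=10
  k=3: a=8, p=632, q=89
  k=4: a=2, p=1335, q=188
  k=5: a=3, p=4637, q=653

4637/653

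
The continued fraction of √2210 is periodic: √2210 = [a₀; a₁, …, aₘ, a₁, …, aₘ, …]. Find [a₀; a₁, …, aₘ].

a₀ = ⌊√2210⌋ = 47.
With m₀=0, d₀=1 and mₖ₊₁ = dₖaₖ − mₖ, dₖ₊₁ = (n − mₖ₊₁²)/dₖ, aₖ₊₁ = ⌊(a₀+mₖ₊₁)/dₖ₊₁⌋:
  k=1: m=47, d=1, a=94
d=1 and a=2a₀=94 at k=1, so the next step gives (m, d) = (47, 1) again — its k=1 value — and the period has length 1.

[47; 94]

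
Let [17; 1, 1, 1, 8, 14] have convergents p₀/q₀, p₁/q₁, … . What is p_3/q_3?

53/3

Using pₖ = aₖpₖ₋₁ + pₖ₋₂, qₖ = aₖqₖ₋₁ + qₖ₋₂ (with p₋₁=1, p₋₂=0, q₋₁=0, q₋₂=1):
  k=0: a=17, p=17, q=1
  k=1: a=1, p=18, q=1
  k=2: a=1, p=35, q=2
  k=3: a=1, p=53, q=3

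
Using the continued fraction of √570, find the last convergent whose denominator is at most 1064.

√570 = [23; 1, 6, 1, 46, …] (period length 4).
Convergents:
  p_0/q_0 = 23/1
  p_1/q_1 = 24/1
  p_2/q_2 = 167/7
  p_3/q_3 = 191/8
  p_4/q_4 = 8953/375
  p_5/q_5 = 9144/383
  p_6/q_6 = 63817/2673
q_5 = 383 ≤ 1064 < 2673 = q_6, so the answer is 9144/383.

9144/383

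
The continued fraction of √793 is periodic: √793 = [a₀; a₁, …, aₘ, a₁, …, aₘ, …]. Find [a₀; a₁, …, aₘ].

a₀ = ⌊√793⌋ = 28.

[28; 6, 4, 6, 56]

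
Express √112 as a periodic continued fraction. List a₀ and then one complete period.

a₀ = ⌊√112⌋ = 10.
With m₀=0, d₀=1 and mₖ₊₁ = dₖaₖ − mₖ, dₖ₊₁ = (n − mₖ₊₁²)/dₖ, aₖ₊₁ = ⌊(a₀+mₖ₊₁)/dₖ₊₁⌋:
  k=1: m=10, d=12, a=1
  k=2: m=2, d=9, a=1
  k=3: m=7, d=7, a=2
  k=4: m=7, d=9, a=1
  k=5: m=2, d=12, a=1
  k=6: m=10, d=1, a=20
d=1 and a=2a₀=20 at k=6, so the next step gives (m, d) = (10, 12) again — its k=1 value — and the period has length 6.

[10; 1, 1, 2, 1, 1, 20]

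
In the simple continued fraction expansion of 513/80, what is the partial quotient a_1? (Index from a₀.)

513 = 6·80 + 33   →  a_0 = 6
80 = 2·33 + 14   →  a_1 = 2

2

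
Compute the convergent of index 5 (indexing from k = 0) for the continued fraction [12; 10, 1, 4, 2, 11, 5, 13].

16482/1363

Using pₖ = aₖpₖ₋₁ + pₖ₋₂, qₖ = aₖqₖ₋₁ + qₖ₋₂ (with p₋₁=1, p₋₂=0, q₋₁=0, q₋₂=1):
  k=0: a=12, p=12, q=1
  k=1: a=10, p=121, q=10
  k=2: a=1, p=133, q=11
  k=3: a=4, p=653, q=54
  k=4: a=2, p=1439, q=119
  k=5: a=11, p=16482, q=1363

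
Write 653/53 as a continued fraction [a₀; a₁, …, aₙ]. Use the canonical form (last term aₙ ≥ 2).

653 = 12·53 + 17
53 = 3·17 + 2
17 = 8·2 + 1
2 = 2·1 + 0  (stop)
So 653/53 = [12; 3, 8, 2].

[12; 3, 8, 2]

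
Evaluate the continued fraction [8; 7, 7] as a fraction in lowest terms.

407/50

Fold from the inside: start with 7/1.
  7 + 1/7 = 50/7
  8 + 7/50 = 407/50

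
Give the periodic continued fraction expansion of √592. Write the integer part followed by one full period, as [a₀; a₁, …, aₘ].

a₀ = ⌊√592⌋ = 24.

[24; 3, 48]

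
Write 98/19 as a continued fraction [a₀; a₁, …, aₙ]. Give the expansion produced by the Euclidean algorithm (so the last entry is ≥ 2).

[5; 6, 3]

98 = 5·19 + 3
19 = 6·3 + 1
3 = 3·1 + 0  (stop)
So 98/19 = [5; 6, 3].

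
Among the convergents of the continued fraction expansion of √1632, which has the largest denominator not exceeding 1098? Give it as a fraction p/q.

20401/505

√1632 = [40; 2, 1, 1, 19, 1, 1, 2, 80, …] (period length 8).
Convergents:
  p_0/q_0 = 40/1
  p_1/q_1 = 81/2
  p_2/q_2 = 121/3
  p_3/q_3 = 202/5
  p_4/q_4 = 3959/98
  p_5/q_5 = 4161/103
  p_6/q_6 = 8120/201
  p_7/q_7 = 20401/505
  p_8/q_8 = 1640200/40601
q_7 = 505 ≤ 1098 < 40601 = q_8, so the answer is 20401/505.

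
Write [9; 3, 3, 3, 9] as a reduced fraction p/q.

2856/307

Fold from the inside: start with 9/1.
  3 + 1/9 = 28/9
  3 + 9/28 = 93/28
  3 + 28/93 = 307/93
  9 + 93/307 = 2856/307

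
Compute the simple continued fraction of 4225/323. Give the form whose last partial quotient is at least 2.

4225 = 13·323 + 26
323 = 12·26 + 11
26 = 2·11 + 4
11 = 2·4 + 3
4 = 1·3 + 1
3 = 3·1 + 0  (stop)
So 4225/323 = [13; 12, 2, 2, 1, 3].

[13; 12, 2, 2, 1, 3]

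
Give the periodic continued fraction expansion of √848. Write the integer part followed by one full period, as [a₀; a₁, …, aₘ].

[29; 8, 3, 3, 3, 8, 58]

a₀ = ⌊√848⌋ = 29.
With m₀=0, d₀=1 and mₖ₊₁ = dₖaₖ − mₖ, dₖ₊₁ = (n − mₖ₊₁²)/dₖ, aₖ₊₁ = ⌊(a₀+mₖ₊₁)/dₖ₊₁⌋:
  k=1: m=29, d=7, a=8
  k=2: m=27, d=17, a=3
  k=3: m=24, d=16, a=3
  k=4: m=24, d=17, a=3
  k=5: m=27, d=7, a=8
  k=6: m=29, d=1, a=58
d=1 and a=2a₀=58 at k=6, so the next step gives (m, d) = (29, 7) again — its k=1 value — and the period has length 6.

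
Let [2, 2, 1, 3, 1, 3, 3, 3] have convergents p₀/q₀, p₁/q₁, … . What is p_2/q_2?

7/3

Using pₖ = aₖpₖ₋₁ + pₖ₋₂, qₖ = aₖqₖ₋₁ + qₖ₋₂ (with p₋₁=1, p₋₂=0, q₋₁=0, q₋₂=1):
  k=0: a=2, p=2, q=1
  k=1: a=2, p=5, q=2
  k=2: a=1, p=7, q=3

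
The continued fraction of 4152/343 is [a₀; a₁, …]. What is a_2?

1

4152 = 12·343 + 36   →  a_0 = 12
343 = 9·36 + 19   →  a_1 = 9
36 = 1·19 + 17   →  a_2 = 1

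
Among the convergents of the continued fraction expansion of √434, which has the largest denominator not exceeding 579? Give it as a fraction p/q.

√434 = [20; 1, 4, 1, 40, …] (period length 4).
Convergents:
  p_0/q_0 = 20/1
  p_1/q_1 = 21/1
  p_2/q_2 = 104/5
  p_3/q_3 = 125/6
  p_4/q_4 = 5104/245
  p_5/q_5 = 5229/251
  p_6/q_6 = 26020/1249
q_5 = 251 ≤ 579 < 1249 = q_6, so the answer is 5229/251.

5229/251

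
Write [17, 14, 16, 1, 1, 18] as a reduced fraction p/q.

Fold from the inside: start with 18/1.
  1 + 1/18 = 19/18
  1 + 18/19 = 37/19
  16 + 19/37 = 611/37
  14 + 37/611 = 8591/611
  17 + 611/8591 = 146658/8591

146658/8591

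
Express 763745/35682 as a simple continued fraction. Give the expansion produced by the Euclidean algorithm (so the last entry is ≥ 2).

[21; 2, 2, 9, 9, 1, 3, 19]

763745 = 21×35682 + 14423
35682 = 2×14423 + 6836
14423 = 2×6836 + 751
6836 = 9×751 + 77
751 = 9×77 + 58
77 = 1×58 + 19
58 = 3×19 + 1
19 = 19×1 + 0  (stop)
So 763745/35682 = [21; 2, 2, 9, 9, 1, 3, 19].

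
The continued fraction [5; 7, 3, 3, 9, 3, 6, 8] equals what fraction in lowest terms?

Fold from the inside: start with 8/1.
  6 + 1/8 = 49/8
  3 + 8/49 = 155/49
  9 + 49/155 = 1444/155
  3 + 155/1444 = 4487/1444
  3 + 1444/4487 = 14905/4487
  7 + 4487/14905 = 108822/14905
  5 + 14905/108822 = 559015/108822

559015/108822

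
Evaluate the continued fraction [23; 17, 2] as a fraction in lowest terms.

807/35

Using pₖ = aₖpₖ₋₁ + pₖ₋₂ and qₖ = aₖqₖ₋₁ + qₖ₋₂:
  k=0: a=23, p=23, q=1
  k=1: a=17, p=392, q=17
  k=2: a=2, p=807, q=35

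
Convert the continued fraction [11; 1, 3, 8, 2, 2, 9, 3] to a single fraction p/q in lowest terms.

59421/5054

Using pₖ = aₖpₖ₋₁ + pₖ₋₂ and qₖ = aₖqₖ₋₁ + qₖ₋₂:
  k=0: a=11, p=11, q=1
  k=1: a=1, p=12, q=1
  k=2: a=3, p=47, q=4
  k=3: a=8, p=388, q=33
  k=4: a=2, p=823, q=70
  k=5: a=2, p=2034, q=173
  k=6: a=9, p=19129, q=1627
  k=7: a=3, p=59421, q=5054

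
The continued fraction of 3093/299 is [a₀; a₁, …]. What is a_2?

1

3093 = 10·299 + 103   →  a_0 = 10
299 = 2·103 + 93   →  a_1 = 2
103 = 1·93 + 10   →  a_2 = 1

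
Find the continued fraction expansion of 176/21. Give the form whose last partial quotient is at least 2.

176 = 8×21 + 8
21 = 2×8 + 5
8 = 1×5 + 3
5 = 1×3 + 2
3 = 1×2 + 1
2 = 2×1 + 0  (stop)
So 176/21 = [8; 2, 1, 1, 1, 2].

[8; 2, 1, 1, 1, 2]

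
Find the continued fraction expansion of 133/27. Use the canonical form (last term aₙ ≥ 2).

133 = 4*27 + 25
27 = 1*25 + 2
25 = 12*2 + 1
2 = 2*1 + 0  (stop)
So 133/27 = [4; 1, 12, 2].

[4; 1, 12, 2]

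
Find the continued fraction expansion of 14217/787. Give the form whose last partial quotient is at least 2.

14217 = 18*787 + 51
787 = 15*51 + 22
51 = 2*22 + 7
22 = 3*7 + 1
7 = 7*1 + 0  (stop)
So 14217/787 = [18; 15, 2, 3, 7].

[18; 15, 2, 3, 7]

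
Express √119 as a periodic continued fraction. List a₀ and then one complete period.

[10; 1, 9, 1, 20]

a₀ = ⌊√119⌋ = 10.
With m₀=0, d₀=1 and mₖ₊₁ = dₖaₖ − mₖ, dₖ₊₁ = (n − mₖ₊₁²)/dₖ, aₖ₊₁ = ⌊(a₀+mₖ₊₁)/dₖ₊₁⌋:
  k=1: m=10, d=19, a=1
  k=2: m=9, d=2, a=9
  k=3: m=9, d=19, a=1
  k=4: m=10, d=1, a=20
d=1 and a=2a₀=20 at k=4, so the next step gives (m, d) = (10, 19) again — its k=1 value — and the period has length 4.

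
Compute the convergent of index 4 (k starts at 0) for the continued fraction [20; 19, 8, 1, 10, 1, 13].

Using pₖ = aₖpₖ₋₁ + pₖ₋₂, qₖ = aₖqₖ₋₁ + qₖ₋₂ (with p₋₁=1, p₋₂=0, q₋₁=0, q₋₂=1):
  k=0: a=20, p=20, q=1
  k=1: a=19, p=381, q=19
  k=2: a=8, p=3068, q=153
  k=3: a=1, p=3449, q=172
  k=4: a=10, p=37558, q=1873

37558/1873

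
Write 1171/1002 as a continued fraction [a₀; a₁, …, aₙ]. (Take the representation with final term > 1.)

[1; 5, 1, 13, 12]

1171 = 1*1002 + 169
1002 = 5*169 + 157
169 = 1*157 + 12
157 = 13*12 + 1
12 = 12*1 + 0  (stop)
So 1171/1002 = [1; 5, 1, 13, 12].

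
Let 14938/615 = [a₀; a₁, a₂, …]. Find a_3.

14938 = 24·615 + 178   →  a_0 = 24
615 = 3·178 + 81   →  a_1 = 3
178 = 2·81 + 16   →  a_2 = 2
81 = 5·16 + 1   →  a_3 = 5

5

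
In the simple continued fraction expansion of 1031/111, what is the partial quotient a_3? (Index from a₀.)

7

1031 = 9·111 + 32   →  a_0 = 9
111 = 3·32 + 15   →  a_1 = 3
32 = 2·15 + 2   →  a_2 = 2
15 = 7·2 + 1   →  a_3 = 7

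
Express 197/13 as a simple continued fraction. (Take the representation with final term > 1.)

[15; 6, 2]

197 = 15*13 + 2
13 = 6*2 + 1
2 = 2*1 + 0  (stop)
So 197/13 = [15; 6, 2].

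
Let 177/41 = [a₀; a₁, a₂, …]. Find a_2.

177 = 4·41 + 13   →  a_0 = 4
41 = 3·13 + 2   →  a_1 = 3
13 = 6·2 + 1   →  a_2 = 6

6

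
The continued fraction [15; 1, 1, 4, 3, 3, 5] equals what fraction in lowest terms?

7916/509

Using pₖ = aₖpₖ₋₁ + pₖ₋₂ and qₖ = aₖqₖ₋₁ + qₖ₋₂:
  k=0: a=15, p=15, q=1
  k=1: a=1, p=16, q=1
  k=2: a=1, p=31, q=2
  k=3: a=4, p=140, q=9
  k=4: a=3, p=451, q=29
  k=5: a=3, p=1493, q=96
  k=6: a=5, p=7916, q=509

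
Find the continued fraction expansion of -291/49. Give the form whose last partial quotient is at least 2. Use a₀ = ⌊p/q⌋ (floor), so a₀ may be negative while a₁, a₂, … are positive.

-291 = -6·49 + 3
49 = 16·3 + 1
3 = 3·1 + 0  (stop)
So -291/49 = [-6; 16, 3].

[-6; 16, 3]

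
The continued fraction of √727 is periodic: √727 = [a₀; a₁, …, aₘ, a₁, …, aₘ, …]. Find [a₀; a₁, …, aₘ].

a₀ = ⌊√727⌋ = 26.

[26; 1, 25, 1, 52]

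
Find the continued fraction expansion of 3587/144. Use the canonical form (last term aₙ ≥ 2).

3587 = 24*144 + 131
144 = 1*131 + 13
131 = 10*13 + 1
13 = 13*1 + 0  (stop)
So 3587/144 = [24; 1, 10, 13].

[24; 1, 10, 13]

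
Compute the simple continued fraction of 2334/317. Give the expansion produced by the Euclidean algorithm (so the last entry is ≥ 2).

2334 = 7*317 + 115
317 = 2*115 + 87
115 = 1*87 + 28
87 = 3*28 + 3
28 = 9*3 + 1
3 = 3*1 + 0  (stop)
So 2334/317 = [7; 2, 1, 3, 9, 3].

[7; 2, 1, 3, 9, 3]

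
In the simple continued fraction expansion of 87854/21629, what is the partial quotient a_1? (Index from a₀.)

87854 = 4·21629 + 1338   →  a_0 = 4
21629 = 16·1338 + 221   →  a_1 = 16

16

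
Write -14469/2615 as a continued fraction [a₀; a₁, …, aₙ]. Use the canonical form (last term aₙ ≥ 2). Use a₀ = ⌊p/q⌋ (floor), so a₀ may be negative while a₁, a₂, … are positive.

[-6; 2, 7, 17, 3, 3]

-14469 = -6·2615 + 1221
2615 = 2·1221 + 173
1221 = 7·173 + 10
173 = 17·10 + 3
10 = 3·3 + 1
3 = 3·1 + 0  (stop)
So -14469/2615 = [-6; 2, 7, 17, 3, 3].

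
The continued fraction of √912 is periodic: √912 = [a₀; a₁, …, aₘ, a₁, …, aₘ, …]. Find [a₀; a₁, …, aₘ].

[30; 5, 60]

a₀ = ⌊√912⌋ = 30.
With m₀=0, d₀=1 and mₖ₊₁ = dₖaₖ − mₖ, dₖ₊₁ = (n − mₖ₊₁²)/dₖ, aₖ₊₁ = ⌊(a₀+mₖ₊₁)/dₖ₊₁⌋:
  k=1: m=30, d=12, a=5
  k=2: m=30, d=1, a=60
d=1 and a=2a₀=60 at k=2, so the next step gives (m, d) = (30, 12) again — its k=1 value — and the period has length 2.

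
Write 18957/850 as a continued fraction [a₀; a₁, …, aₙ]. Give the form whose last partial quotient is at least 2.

[22; 3, 3, 3, 1, 19]

18957 = 22·850 + 257
850 = 3·257 + 79
257 = 3·79 + 20
79 = 3·20 + 19
20 = 1·19 + 1
19 = 19·1 + 0  (stop)
So 18957/850 = [22; 3, 3, 3, 1, 19].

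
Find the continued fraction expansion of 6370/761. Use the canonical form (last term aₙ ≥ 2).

6370 = 8·761 + 282
761 = 2·282 + 197
282 = 1·197 + 85
197 = 2·85 + 27
85 = 3·27 + 4
27 = 6·4 + 3
4 = 1·3 + 1
3 = 3·1 + 0  (stop)
So 6370/761 = [8; 2, 1, 2, 3, 6, 1, 3].

[8; 2, 1, 2, 3, 6, 1, 3]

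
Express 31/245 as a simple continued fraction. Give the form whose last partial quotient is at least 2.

31 = 0×245 + 31
245 = 7×31 + 28
31 = 1×28 + 3
28 = 9×3 + 1
3 = 3×1 + 0  (stop)
So 31/245 = [0; 7, 1, 9, 3].

[0; 7, 1, 9, 3]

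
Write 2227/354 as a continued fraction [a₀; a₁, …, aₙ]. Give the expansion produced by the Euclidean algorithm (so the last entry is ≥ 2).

[6; 3, 2, 3, 2, 6]

2227 = 6×354 + 103
354 = 3×103 + 45
103 = 2×45 + 13
45 = 3×13 + 6
13 = 2×6 + 1
6 = 6×1 + 0  (stop)
So 2227/354 = [6; 3, 2, 3, 2, 6].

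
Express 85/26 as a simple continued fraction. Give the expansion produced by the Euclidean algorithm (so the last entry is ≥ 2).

85 = 3×26 + 7
26 = 3×7 + 5
7 = 1×5 + 2
5 = 2×2 + 1
2 = 2×1 + 0  (stop)
So 85/26 = [3; 3, 1, 2, 2].

[3; 3, 1, 2, 2]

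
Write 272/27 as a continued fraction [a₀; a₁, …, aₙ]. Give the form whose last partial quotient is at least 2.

[10; 13, 2]

272 = 10*27 + 2
27 = 13*2 + 1
2 = 2*1 + 0  (stop)
So 272/27 = [10; 13, 2].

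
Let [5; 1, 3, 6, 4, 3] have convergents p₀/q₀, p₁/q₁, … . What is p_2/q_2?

Using pₖ = aₖpₖ₋₁ + pₖ₋₂, qₖ = aₖqₖ₋₁ + qₖ₋₂ (with p₋₁=1, p₋₂=0, q₋₁=0, q₋₂=1):
  k=0: a=5, p=5, q=1
  k=1: a=1, p=6, q=1
  k=2: a=3, p=23, q=4

23/4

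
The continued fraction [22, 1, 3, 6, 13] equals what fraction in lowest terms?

Using pₖ = aₖpₖ₋₁ + pₖ₋₂ and qₖ = aₖqₖ₋₁ + qₖ₋₂:
  k=0: a=22, p=22, q=1
  k=1: a=1, p=23, q=1
  k=2: a=3, p=91, q=4
  k=3: a=6, p=569, q=25
  k=4: a=13, p=7488, q=329

7488/329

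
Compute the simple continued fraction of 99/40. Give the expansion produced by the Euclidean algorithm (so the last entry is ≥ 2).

[2; 2, 9, 2]

99 = 2·40 + 19
40 = 2·19 + 2
19 = 9·2 + 1
2 = 2·1 + 0  (stop)
So 99/40 = [2; 2, 9, 2].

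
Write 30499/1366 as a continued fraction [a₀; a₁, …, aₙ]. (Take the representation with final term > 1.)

[22; 3, 17, 1, 7, 3]

30499 = 22*1366 + 447
1366 = 3*447 + 25
447 = 17*25 + 22
25 = 1*22 + 3
22 = 7*3 + 1
3 = 3*1 + 0  (stop)
So 30499/1366 = [22; 3, 17, 1, 7, 3].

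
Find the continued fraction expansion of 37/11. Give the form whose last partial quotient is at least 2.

37 = 3*11 + 4
11 = 2*4 + 3
4 = 1*3 + 1
3 = 3*1 + 0  (stop)
So 37/11 = [3; 2, 1, 3].

[3; 2, 1, 3]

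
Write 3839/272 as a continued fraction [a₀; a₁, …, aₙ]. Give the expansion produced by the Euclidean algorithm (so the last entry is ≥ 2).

[14; 8, 1, 3, 2, 3]

3839 = 14×272 + 31
272 = 8×31 + 24
31 = 1×24 + 7
24 = 3×7 + 3
7 = 2×3 + 1
3 = 3×1 + 0  (stop)
So 3839/272 = [14; 8, 1, 3, 2, 3].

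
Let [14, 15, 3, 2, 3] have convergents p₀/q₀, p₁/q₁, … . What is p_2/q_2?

Using pₖ = aₖpₖ₋₁ + pₖ₋₂, qₖ = aₖqₖ₋₁ + qₖ₋₂ (with p₋₁=1, p₋₂=0, q₋₁=0, q₋₂=1):
  k=0: a=14, p=14, q=1
  k=1: a=15, p=211, q=15
  k=2: a=3, p=647, q=46

647/46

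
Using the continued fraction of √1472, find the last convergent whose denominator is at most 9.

√1472 = [38; 2, 1, 2, 1, 2, 76, …] (period length 6).
Convergents:
  p_0/q_0 = 38/1
  p_1/q_1 = 77/2
  p_2/q_2 = 115/3
  p_3/q_3 = 307/8
  p_4/q_4 = 422/11
q_3 = 8 ≤ 9 < 11 = q_4, so the answer is 307/8.

307/8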